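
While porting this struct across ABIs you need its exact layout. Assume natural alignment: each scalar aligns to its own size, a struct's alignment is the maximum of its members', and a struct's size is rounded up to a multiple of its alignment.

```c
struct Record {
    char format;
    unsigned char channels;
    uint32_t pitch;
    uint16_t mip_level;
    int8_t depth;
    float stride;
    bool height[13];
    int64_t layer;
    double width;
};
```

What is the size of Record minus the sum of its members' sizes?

6

@0: format [1B, align 1] → 1
@1: channels [1B, align 1] → 2
+2 pad (align 4)
@4: pitch [4B, align 4] → 8
@8: mip_level [2B, align 2] → 10
@10: depth [1B, align 1] → 11
+1 pad (align 4)
@12: stride [4B, align 4] → 16
@16: height [13B, align 1] → 29
+3 pad (align 8)
@32: layer [8B, align 8] → 40
@40: width [8B, align 8] → 48
size 48, align 8
data bytes 42, size 48 → padding 6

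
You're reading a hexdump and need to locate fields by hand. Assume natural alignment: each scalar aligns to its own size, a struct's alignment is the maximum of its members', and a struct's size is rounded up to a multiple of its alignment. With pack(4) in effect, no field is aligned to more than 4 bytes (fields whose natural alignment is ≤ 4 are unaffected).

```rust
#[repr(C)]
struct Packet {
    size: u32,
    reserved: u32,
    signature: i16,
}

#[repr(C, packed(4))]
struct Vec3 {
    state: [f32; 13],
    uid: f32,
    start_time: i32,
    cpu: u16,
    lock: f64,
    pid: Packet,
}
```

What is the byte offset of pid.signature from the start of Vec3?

Packet: @0: size [4B, align 4] → 4; @4: reserved [4B, align 4] → 8; @8: signature [2B, align 2] → 10; +2 tail pad (align 4); size 12, align 4
@0: state [52B, align 4] → 52
@52: uid [4B, align 4] → 56
@56: start_time [4B, align 4] → 60
@60: cpu [2B, align 2] → 62
+2 pad (align 4)
@64: lock [8B, align 4] → 72
@72: pid [12B, align 4] → 84
within Packet: signature at 8
72 + 8 = 80

80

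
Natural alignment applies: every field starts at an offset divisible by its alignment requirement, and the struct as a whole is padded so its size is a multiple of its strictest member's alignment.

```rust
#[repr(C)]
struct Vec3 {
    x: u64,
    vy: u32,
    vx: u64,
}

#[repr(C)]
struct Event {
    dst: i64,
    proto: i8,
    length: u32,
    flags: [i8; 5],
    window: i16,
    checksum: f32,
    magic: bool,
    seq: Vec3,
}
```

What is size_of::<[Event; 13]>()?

Vec3: @0: x [8B, align 8] → 8; @8: vy [4B, align 4] → 12; +4 pad (align 8); @16: vx [8B, align 8] → 24; size 24, align 8
@0: dst [8B, align 8] → 8
@8: proto [1B, align 1] → 9
+3 pad (align 4)
@12: length [4B, align 4] → 16
@16: flags [5B, align 1] → 21
+1 pad (align 2)
@22: window [2B, align 2] → 24
@24: checksum [4B, align 4] → 28
@28: magic [1B, align 1] → 29
+3 pad (align 8)
@32: seq [24B, align 8] → 56
size 56, align 8
array of 13: 13 × 56 = 728

728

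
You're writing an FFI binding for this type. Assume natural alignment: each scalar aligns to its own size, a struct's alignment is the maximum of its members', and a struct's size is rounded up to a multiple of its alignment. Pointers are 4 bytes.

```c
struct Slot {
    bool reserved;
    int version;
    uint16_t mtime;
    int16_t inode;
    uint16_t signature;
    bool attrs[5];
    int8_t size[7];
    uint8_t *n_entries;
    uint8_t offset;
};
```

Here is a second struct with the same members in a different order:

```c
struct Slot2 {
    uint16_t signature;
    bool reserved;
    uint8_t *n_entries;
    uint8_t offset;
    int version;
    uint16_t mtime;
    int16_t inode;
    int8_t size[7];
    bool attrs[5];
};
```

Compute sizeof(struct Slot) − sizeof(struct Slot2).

reserved at 0 (size 1, align 1) → ends 1
pad 3 to align 4 for version
version at 4 (size 4, align 4) → ends 8
mtime at 8 (size 2, align 2) → ends 10
inode at 10 (size 2, align 2) → ends 12
signature at 12 (size 2, align 2) → ends 14
attrs at 14 (size 5, align 1) → ends 19
size at 19 (size 7, align 1) → ends 26
pad 2 to align 4 for n_entries
n_entries at 28 (size 4, align 4) → ends 32
offset at 32 (size 1, align 1) → ends 33
tail pad 3 to reach multiple of 4
total 36 bytes, alignment 4
— Slot2 —
signature at 0 (size 2, align 2) → ends 2
reserved at 2 (size 1, align 1) → ends 3
pad 1 to align 4 for n_entries
n_entries at 4 (size 4, align 4) → ends 8
offset at 8 (size 1, align 1) → ends 9
pad 3 to align 4 for version
version at 12 (size 4, align 4) → ends 16
mtime at 16 (size 2, align 2) → ends 18
inode at 18 (size 2, align 2) → ends 20
size at 20 (size 7, align 1) → ends 27
attrs at 27 (size 5, align 1) → ends 32
total 32 bytes, alignment 4
36 − 32 = 4

4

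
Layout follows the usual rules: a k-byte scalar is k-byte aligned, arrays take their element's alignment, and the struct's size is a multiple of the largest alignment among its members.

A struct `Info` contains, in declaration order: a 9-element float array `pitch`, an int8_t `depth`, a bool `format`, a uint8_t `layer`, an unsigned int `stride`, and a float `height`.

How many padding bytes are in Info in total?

0..36  pitch  (36B, 4-aligned)
36..37  depth  (1B, 1-aligned)
37..38  format  (1B, 1-aligned)
38..39  layer  (1B, 1-aligned)
39..40  -- padding (1B)
40..44  stride  (4B, 4-aligned)
44..48  height  (4B, 4-aligned)
sizeof = 48, alignof = 4
data bytes 47, size 48 → padding 1

1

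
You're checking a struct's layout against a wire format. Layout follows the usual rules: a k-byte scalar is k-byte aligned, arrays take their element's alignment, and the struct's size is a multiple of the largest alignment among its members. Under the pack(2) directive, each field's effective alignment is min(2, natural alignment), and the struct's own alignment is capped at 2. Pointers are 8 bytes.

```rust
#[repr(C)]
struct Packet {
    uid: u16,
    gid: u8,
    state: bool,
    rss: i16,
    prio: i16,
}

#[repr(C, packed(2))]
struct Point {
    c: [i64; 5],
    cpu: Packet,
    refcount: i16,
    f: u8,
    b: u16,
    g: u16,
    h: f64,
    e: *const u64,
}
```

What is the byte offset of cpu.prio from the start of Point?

Packet: @0: uid [2B, align 2] → 2; @2: gid [1B, align 1] → 3; @3: state [1B, align 1] → 4; @4: rss [2B, align 2] → 6; @6: prio [2B, align 2] → 8; size 8, align 2
@0: c [40B, align 2] → 40
@40: cpu [8B, align 2] → 48
within Packet: prio at 6
40 + 6 = 46

46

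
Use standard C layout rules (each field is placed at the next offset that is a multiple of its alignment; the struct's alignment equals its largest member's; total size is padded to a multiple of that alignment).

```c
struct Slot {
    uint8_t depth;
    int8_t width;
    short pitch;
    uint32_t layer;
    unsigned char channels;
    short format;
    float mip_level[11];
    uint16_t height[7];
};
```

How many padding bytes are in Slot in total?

3

depth at 0 (size 1, align 1) → ends 1
width at 1 (size 1, align 1) → ends 2
pitch at 2 (size 2, align 2) → ends 4
layer at 4 (size 4, align 4) → ends 8
channels at 8 (size 1, align 1) → ends 9
pad 1 to align 2 for format
format at 10 (size 2, align 2) → ends 12
mip_level at 12 (size 44, align 4) → ends 56
height at 56 (size 14, align 2) → ends 70
tail pad 2 to reach multiple of 4
total 72 bytes, alignment 4
data bytes 69, size 72 → padding 3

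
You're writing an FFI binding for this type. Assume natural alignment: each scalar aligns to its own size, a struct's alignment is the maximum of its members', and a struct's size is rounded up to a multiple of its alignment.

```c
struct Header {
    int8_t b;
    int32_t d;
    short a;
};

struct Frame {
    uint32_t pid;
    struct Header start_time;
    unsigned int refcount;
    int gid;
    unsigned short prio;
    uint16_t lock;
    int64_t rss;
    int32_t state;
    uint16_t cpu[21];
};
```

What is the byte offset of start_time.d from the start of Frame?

Header: @0: b [1B, align 1] → 1; +3 pad (align 4); @4: d [4B, align 4] → 8; @8: a [2B, align 2] → 10; +2 tail pad (align 4); size 12, align 4
@0: pid [4B, align 4] → 4
@4: start_time [12B, align 4] → 16
within Header: d at 4
4 + 4 = 8

8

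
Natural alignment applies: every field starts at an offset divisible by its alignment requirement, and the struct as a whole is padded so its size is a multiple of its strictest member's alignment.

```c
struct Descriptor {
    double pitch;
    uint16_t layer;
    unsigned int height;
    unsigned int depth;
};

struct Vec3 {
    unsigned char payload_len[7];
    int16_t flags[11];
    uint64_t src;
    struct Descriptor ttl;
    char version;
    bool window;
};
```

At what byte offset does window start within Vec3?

65

Descriptor: pitch at 0 (size 8, align 8) → ends 8; layer at 8 (size 2, align 2) → ends 10; pad 2 to align 4 for height; height at 12 (size 4, align 4) → ends 16; depth at 16 (size 4, align 4) → ends 20; tail pad 4 to reach multiple of 8; total 24 bytes, alignment 8
payload_len at 0 (size 7, align 1) → ends 7
pad 1 to align 2 for flags
flags at 8 (size 22, align 2) → ends 30
pad 2 to align 8 for src
src at 32 (size 8, align 8) → ends 40
ttl at 40 (size 24, align 8) → ends 64
version at 64 (size 1, align 1) → ends 65
window at 65 (size 1, align 1) → ends 66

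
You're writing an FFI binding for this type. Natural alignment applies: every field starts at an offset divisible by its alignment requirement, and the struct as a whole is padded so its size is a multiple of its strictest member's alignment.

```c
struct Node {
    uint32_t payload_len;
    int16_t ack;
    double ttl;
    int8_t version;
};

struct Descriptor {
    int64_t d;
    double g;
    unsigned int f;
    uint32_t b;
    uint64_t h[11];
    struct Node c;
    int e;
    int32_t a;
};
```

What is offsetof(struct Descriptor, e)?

136

Node: payload_len at 0 (size 4, align 4) → ends 4; ack at 4 (size 2, align 2) → ends 6; pad 2 to align 8 for ttl; ttl at 8 (size 8, align 8) → ends 16; version at 16 (size 1, align 1) → ends 17; tail pad 7 to reach multiple of 8; total 24 bytes, alignment 8
d at 0 (size 8, align 8) → ends 8
g at 8 (size 8, align 8) → ends 16
f at 16 (size 4, align 4) → ends 20
b at 20 (size 4, align 4) → ends 24
h at 24 (size 88, align 8) → ends 112
c at 112 (size 24, align 8) → ends 136
e at 136 (size 4, align 4) → ends 140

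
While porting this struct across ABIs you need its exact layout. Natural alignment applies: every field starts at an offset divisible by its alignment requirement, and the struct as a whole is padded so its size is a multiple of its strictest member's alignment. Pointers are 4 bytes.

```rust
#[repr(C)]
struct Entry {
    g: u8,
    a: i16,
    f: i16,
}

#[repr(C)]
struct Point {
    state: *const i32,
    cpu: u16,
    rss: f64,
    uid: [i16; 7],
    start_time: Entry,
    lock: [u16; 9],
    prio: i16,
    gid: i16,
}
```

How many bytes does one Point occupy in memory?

64 bytes

Entry: @0: g [1B, align 1] → 1; +1 pad (align 2); @2: a [2B, align 2] → 4; @4: f [2B, align 2] → 6; size 6, align 2
@0: state [4B, align 4] → 4
@4: cpu [2B, align 2] → 6
+2 pad (align 8)
@8: rss [8B, align 8] → 16
@16: uid [14B, align 2] → 30
@30: start_time [6B, align 2] → 36
@36: lock [18B, align 2] → 54
@54: prio [2B, align 2] → 56
@56: gid [2B, align 2] → 58
+6 tail pad (align 8)
size 64, align 8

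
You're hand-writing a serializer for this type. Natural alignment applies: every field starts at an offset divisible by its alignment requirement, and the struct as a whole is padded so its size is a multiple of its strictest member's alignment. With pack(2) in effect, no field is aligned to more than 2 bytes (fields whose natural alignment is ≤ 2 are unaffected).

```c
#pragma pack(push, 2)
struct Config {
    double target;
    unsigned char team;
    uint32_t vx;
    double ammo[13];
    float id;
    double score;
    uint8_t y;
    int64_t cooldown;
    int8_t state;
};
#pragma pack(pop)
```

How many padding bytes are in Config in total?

3

@0: target [8B, align 2] → 8
@8: team [1B, align 1] → 9
+1 pad (align 2)
@10: vx [4B, align 2] → 14
@14: ammo [104B, align 2] → 118
@118: id [4B, align 2] → 122
@122: score [8B, align 2] → 130
@130: y [1B, align 1] → 131
+1 pad (align 2)
@132: cooldown [8B, align 2] → 140
@140: state [1B, align 1] → 141
+1 tail pad (align 2)
size 142, align 2
data bytes 139, size 142 → padding 3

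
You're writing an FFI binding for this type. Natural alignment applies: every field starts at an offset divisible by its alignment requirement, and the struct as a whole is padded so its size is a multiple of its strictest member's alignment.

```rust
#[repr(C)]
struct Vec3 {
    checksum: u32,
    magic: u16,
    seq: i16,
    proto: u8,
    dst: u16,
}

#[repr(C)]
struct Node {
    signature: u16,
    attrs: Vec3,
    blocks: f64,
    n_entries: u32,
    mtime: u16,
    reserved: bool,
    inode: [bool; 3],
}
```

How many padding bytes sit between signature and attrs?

2

Vec3: checksum at 0 (size 4, align 4) → ends 4; magic at 4 (size 2, align 2) → ends 6; seq at 6 (size 2, align 2) → ends 8; proto at 8 (size 1, align 1) → ends 9; pad 1 to align 2 for dst; dst at 10 (size 2, align 2) → ends 12; total 12 bytes, alignment 4
signature at 0 (size 2, align 2) → ends 2
pad 2 to align 4 for attrs
attrs at 4 (size 12, align 4) → ends 16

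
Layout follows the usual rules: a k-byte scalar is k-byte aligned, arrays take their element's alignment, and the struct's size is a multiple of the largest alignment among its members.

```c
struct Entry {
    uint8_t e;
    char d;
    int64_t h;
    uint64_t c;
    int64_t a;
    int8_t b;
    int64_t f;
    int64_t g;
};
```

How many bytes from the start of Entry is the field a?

0..1  e  (1B, 1-aligned)
1..2  d  (1B, 1-aligned)
2..8  -- padding (6B)
8..16  h  (8B, 8-aligned)
16..24  c  (8B, 8-aligned)
24..32  a  (8B, 8-aligned)

24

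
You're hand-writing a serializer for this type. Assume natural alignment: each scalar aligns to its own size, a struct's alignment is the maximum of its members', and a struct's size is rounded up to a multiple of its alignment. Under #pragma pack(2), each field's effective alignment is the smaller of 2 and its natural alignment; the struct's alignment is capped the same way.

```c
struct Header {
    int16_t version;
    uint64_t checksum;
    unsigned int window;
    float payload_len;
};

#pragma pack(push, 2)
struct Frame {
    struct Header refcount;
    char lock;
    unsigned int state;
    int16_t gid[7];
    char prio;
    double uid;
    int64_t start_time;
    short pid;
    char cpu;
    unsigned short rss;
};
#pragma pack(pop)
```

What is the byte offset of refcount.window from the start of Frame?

16

Header: @0: version [2B, align 2] → 2; +6 pad (align 8); @8: checksum [8B, align 8] → 16; @16: window [4B, align 4] → 20; @20: payload_len [4B, align 4] → 24; size 24, align 8
@0: refcount [24B, align 2] → 24
within Header: window at 16
0 + 16 = 16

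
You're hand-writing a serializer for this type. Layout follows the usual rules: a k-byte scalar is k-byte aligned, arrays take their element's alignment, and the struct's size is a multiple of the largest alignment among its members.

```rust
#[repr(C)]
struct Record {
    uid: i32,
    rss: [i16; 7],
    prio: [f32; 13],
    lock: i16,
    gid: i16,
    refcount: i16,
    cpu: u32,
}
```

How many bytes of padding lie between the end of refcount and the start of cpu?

2

@0: uid [4B, align 4] → 4
@4: rss [14B, align 2] → 18
+2 pad (align 4)
@20: prio [52B, align 4] → 72
@72: lock [2B, align 2] → 74
@74: gid [2B, align 2] → 76
@76: refcount [2B, align 2] → 78
+2 pad (align 4)
@80: cpu [4B, align 4] → 84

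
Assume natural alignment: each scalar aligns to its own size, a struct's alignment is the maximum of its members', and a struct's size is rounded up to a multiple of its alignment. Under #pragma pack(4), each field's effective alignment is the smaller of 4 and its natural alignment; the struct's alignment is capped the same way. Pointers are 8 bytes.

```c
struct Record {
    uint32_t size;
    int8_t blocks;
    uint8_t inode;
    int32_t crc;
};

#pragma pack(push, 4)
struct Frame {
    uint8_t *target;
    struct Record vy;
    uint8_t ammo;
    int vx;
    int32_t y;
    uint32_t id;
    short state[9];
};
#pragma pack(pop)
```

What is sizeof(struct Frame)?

Record: @0: size [4B, align 4] → 4; @4: blocks [1B, align 1] → 5; @5: inode [1B, align 1] → 6; +2 pad (align 4); @8: crc [4B, align 4] → 12; size 12, align 4
@0: target [8B, align 4] → 8
@8: vy [12B, align 4] → 20
@20: ammo [1B, align 1] → 21
+3 pad (align 4)
@24: vx [4B, align 4] → 28
@28: y [4B, align 4] → 32
@32: id [4B, align 4] → 36
@36: state [18B, align 2] → 54
+2 tail pad (align 4)
size 56, align 4

56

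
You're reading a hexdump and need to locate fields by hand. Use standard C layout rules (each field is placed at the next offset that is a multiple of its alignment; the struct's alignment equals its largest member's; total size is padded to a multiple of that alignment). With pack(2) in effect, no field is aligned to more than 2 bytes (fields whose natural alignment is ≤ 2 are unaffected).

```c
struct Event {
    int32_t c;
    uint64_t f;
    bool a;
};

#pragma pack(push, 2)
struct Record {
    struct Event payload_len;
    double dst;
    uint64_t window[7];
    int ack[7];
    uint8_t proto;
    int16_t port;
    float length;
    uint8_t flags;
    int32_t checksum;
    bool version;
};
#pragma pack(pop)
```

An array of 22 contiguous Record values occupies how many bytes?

2904

Event: @0: c [4B, align 4] → 4; +4 pad (align 8); @8: f [8B, align 8] → 16; @16: a [1B, align 1] → 17; +7 tail pad (align 8); size 24, align 8
@0: payload_len [24B, align 2] → 24
@24: dst [8B, align 2] → 32
@32: window [56B, align 2] → 88
@88: ack [28B, align 2] → 116
@116: proto [1B, align 1] → 117
+1 pad (align 2)
@118: port [2B, align 2] → 120
@120: length [4B, align 2] → 124
@124: flags [1B, align 1] → 125
+1 pad (align 2)
@126: checksum [4B, align 2] → 130
@130: version [1B, align 1] → 131
+1 tail pad (align 2)
size 132, align 2
array of 22: 22 × 132 = 2904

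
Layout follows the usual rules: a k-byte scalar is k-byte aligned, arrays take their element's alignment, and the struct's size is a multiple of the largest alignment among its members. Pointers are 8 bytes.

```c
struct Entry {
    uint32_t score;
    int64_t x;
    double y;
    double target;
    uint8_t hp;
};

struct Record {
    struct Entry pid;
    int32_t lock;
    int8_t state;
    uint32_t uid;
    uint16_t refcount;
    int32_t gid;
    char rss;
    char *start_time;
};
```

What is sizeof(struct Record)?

Entry: score at 0 (size 4, align 4) → ends 4; pad 4 to align 8 for x; x at 8 (size 8, align 8) → ends 16; y at 16 (size 8, align 8) → ends 24; target at 24 (size 8, align 8) → ends 32; hp at 32 (size 1, align 1) → ends 33; tail pad 7 to reach multiple of 8; total 40 bytes, alignment 8
pid at 0 (size 40, align 8) → ends 40
lock at 40 (size 4, align 4) → ends 44
state at 44 (size 1, align 1) → ends 45
pad 3 to align 4 for uid
uid at 48 (size 4, align 4) → ends 52
refcount at 52 (size 2, align 2) → ends 54
pad 2 to align 4 for gid
gid at 56 (size 4, align 4) → ends 60
rss at 60 (size 1, align 1) → ends 61
pad 3 to align 8 for start_time
start_time at 64 (size 8, align 8) → ends 72
total 72 bytes, alignment 8

72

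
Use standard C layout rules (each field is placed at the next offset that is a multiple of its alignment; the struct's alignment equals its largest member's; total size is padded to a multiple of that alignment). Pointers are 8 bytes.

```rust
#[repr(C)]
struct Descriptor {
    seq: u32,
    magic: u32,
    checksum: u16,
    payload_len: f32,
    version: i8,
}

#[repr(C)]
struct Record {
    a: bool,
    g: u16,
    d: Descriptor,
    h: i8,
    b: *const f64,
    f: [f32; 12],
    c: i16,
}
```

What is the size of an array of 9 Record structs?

864

Descriptor: @0: seq [4B, align 4] → 4; @4: magic [4B, align 4] → 8; @8: checksum [2B, align 2] → 10; +2 pad (align 4); @12: payload_len [4B, align 4] → 16; @16: version [1B, align 1] → 17; +3 tail pad (align 4); size 20, align 4
@0: a [1B, align 1] → 1
+1 pad (align 2)
@2: g [2B, align 2] → 4
@4: d [20B, align 4] → 24
@24: h [1B, align 1] → 25
+7 pad (align 8)
@32: b [8B, align 8] → 40
@40: f [48B, align 4] → 88
@88: c [2B, align 2] → 90
+6 tail pad (align 8)
size 96, align 8
array of 9: 9 × 96 = 864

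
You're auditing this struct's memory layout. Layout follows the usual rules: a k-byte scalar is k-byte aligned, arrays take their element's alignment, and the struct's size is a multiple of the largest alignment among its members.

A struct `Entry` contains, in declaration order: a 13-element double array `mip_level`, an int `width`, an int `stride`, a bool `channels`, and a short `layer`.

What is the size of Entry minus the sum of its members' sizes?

@0: mip_level [104B, align 8] → 104
@104: width [4B, align 4] → 108
@108: stride [4B, align 4] → 112
@112: channels [1B, align 1] → 113
+1 pad (align 2)
@114: layer [2B, align 2] → 116
+4 tail pad (align 8)
size 120, align 8
data bytes 115, size 120 → padding 5

5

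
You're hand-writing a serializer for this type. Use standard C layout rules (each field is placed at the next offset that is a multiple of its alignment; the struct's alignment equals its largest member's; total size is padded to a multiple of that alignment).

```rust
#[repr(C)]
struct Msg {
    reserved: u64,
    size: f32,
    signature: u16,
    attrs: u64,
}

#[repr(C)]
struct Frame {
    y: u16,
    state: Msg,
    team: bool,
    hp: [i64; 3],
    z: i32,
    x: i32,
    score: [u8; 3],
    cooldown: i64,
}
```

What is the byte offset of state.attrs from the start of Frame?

24

Msg: 0..8  reserved  (8B, 8-aligned); 8..12  size  (4B, 4-aligned); 12..14  signature  (2B, 2-aligned); 14..16  -- padding (2B); 16..24  attrs  (8B, 8-aligned); sizeof = 24, alignof = 8
0..2  y  (2B, 2-aligned)
2..8  -- padding (6B)
8..32  state  (24B, 8-aligned)
within Msg: attrs at 16
8 + 16 = 24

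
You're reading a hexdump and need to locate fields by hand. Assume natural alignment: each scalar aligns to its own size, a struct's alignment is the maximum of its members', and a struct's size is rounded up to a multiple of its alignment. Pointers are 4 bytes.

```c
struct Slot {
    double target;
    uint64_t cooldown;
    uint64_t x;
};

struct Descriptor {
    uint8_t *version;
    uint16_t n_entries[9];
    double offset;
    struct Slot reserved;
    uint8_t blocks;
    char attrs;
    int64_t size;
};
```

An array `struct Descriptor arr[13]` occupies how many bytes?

936

Slot: 0..8  target  (8B, 8-aligned); 8..16  cooldown  (8B, 8-aligned); 16..24  x  (8B, 8-aligned); sizeof = 24, alignof = 8
0..4  version  (4B, 4-aligned)
4..22  n_entries  (18B, 2-aligned)
22..24  -- padding (2B)
24..32  offset  (8B, 8-aligned)
32..56  reserved  (24B, 8-aligned)
56..57  blocks  (1B, 1-aligned)
57..58  attrs  (1B, 1-aligned)
58..64  -- padding (6B)
64..72  size  (8B, 8-aligned)
sizeof = 72, alignof = 8
array of 13: 13 × 72 = 936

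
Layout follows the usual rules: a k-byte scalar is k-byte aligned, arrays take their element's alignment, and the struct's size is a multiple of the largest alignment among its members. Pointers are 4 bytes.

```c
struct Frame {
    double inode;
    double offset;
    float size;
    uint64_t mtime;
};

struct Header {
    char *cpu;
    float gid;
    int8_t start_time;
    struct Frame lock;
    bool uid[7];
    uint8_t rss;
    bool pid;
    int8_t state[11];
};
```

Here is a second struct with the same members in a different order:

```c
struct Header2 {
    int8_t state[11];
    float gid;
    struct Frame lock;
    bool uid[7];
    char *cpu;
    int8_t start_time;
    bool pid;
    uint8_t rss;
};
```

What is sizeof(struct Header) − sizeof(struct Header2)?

8

Frame: @0: inode [8B, align 8] → 8; @8: offset [8B, align 8] → 16; @16: size [4B, align 4] → 20; +4 pad (align 8); @24: mtime [8B, align 8] → 32; size 32, align 8
@0: cpu [4B, align 4] → 4
@4: gid [4B, align 4] → 8
@8: start_time [1B, align 1] → 9
+7 pad (align 8)
@16: lock [32B, align 8] → 48
@48: uid [7B, align 1] → 55
@55: rss [1B, align 1] → 56
@56: pid [1B, align 1] → 57
@57: state [11B, align 1] → 68
+4 tail pad (align 8)
size 72, align 8
— Header2 —
@0: state [11B, align 1] → 11
+1 pad (align 4)
@12: gid [4B, align 4] → 16
@16: lock [32B, align 8] → 48
@48: uid [7B, align 1] → 55
+1 pad (align 4)
@56: cpu [4B, align 4] → 60
@60: start_time [1B, align 1] → 61
@61: pid [1B, align 1] → 62
@62: rss [1B, align 1] → 63
+1 tail pad (align 8)
size 64, align 8
72 − 64 = 8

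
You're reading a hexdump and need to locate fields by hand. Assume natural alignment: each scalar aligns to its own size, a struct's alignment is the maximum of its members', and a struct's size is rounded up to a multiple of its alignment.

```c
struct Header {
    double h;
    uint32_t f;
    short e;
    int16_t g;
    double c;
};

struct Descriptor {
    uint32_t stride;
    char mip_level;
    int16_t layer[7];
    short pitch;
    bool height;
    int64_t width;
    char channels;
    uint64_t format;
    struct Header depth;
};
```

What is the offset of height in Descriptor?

Header: 0..8  h  (8B, 8-aligned); 8..12  f  (4B, 4-aligned); 12..14  e  (2B, 2-aligned); 14..16  g  (2B, 2-aligned); 16..24  c  (8B, 8-aligned); sizeof = 24, alignof = 8
0..4  stride  (4B, 4-aligned)
4..5  mip_level  (1B, 1-aligned)
5..6  -- padding (1B)
6..20  layer  (14B, 2-aligned)
20..22  pitch  (2B, 2-aligned)
22..23  height  (1B, 1-aligned)

22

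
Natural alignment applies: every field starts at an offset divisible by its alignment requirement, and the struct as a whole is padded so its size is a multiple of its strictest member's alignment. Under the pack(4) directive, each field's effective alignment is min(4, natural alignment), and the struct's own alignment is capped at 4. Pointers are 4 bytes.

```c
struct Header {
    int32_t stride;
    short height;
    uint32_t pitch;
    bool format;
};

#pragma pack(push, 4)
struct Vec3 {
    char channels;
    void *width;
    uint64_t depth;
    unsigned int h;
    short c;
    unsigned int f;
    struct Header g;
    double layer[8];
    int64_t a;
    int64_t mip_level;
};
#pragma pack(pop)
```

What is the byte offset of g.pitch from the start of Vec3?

Header: 0..4  stride  (4B, 4-aligned); 4..6  height  (2B, 2-aligned); 6..8  -- padding (2B); 8..12  pitch  (4B, 4-aligned); 12..13  format  (1B, 1-aligned); 13..16  -- tail padding (3B); sizeof = 16, alignof = 4
0..1  channels  (1B, 1-aligned)
1..4  -- padding (3B)
4..8  width  (4B, 4-aligned)
8..16  depth  (8B, 4-aligned)
16..20  h  (4B, 4-aligned)
20..22  c  (2B, 2-aligned)
22..24  -- padding (2B)
24..28  f  (4B, 4-aligned)
28..44  g  (16B, 4-aligned)
within Header: pitch at 8
28 + 8 = 36

36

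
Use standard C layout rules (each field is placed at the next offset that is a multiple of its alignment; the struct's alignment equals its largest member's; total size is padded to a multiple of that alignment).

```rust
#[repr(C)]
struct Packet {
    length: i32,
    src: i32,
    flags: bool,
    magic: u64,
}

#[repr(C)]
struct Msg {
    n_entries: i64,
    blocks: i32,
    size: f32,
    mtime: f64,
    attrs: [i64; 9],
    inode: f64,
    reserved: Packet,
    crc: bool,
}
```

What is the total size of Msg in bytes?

Packet: @0: length [4B, align 4] → 4; @4: src [4B, align 4] → 8; @8: flags [1B, align 1] → 9; +7 pad (align 8); @16: magic [8B, align 8] → 24; size 24, align 8
@0: n_entries [8B, align 8] → 8
@8: blocks [4B, align 4] → 12
@12: size [4B, align 4] → 16
@16: mtime [8B, align 8] → 24
@24: attrs [72B, align 8] → 96
@96: inode [8B, align 8] → 104
@104: reserved [24B, align 8] → 128
@128: crc [1B, align 1] → 129
+7 tail pad (align 8)
size 136, align 8

136 bytes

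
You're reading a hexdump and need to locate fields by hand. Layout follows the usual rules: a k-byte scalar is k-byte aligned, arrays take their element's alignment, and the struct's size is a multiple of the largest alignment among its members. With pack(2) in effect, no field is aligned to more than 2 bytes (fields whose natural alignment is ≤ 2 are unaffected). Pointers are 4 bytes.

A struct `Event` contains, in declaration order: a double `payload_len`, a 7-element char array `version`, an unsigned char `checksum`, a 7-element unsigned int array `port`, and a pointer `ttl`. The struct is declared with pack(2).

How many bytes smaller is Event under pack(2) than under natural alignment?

natural layout:
  0..8  payload_len  (8B, 8-aligned)
  8..15  version  (7B, 1-aligned)
  15..16  checksum  (1B, 1-aligned)
  16..44  port  (28B, 4-aligned)
  44..48  ttl  (4B, 4-aligned)
  sizeof = 48, alignof = 8
packed(2) layout:
  0..8  payload_len  (8B, 2-aligned)
  8..15  version  (7B, 1-aligned)
  15..16  checksum  (1B, 1-aligned)
  16..44  port  (28B, 2-aligned)
  44..48  ttl  (4B, 2-aligned)
  sizeof = 48, alignof = 2
48 − 48 = 0

0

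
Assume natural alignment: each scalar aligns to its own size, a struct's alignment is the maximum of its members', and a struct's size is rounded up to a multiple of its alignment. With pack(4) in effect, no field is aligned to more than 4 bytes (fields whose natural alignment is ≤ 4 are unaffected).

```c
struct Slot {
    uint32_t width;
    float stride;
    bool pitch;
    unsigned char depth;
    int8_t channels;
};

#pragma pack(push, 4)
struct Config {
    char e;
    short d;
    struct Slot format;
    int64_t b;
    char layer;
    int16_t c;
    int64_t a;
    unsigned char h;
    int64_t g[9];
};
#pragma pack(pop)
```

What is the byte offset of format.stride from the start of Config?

Slot: 0..4  width  (4B, 4-aligned); 4..8  stride  (4B, 4-aligned); 8..9  pitch  (1B, 1-aligned); 9..10  depth  (1B, 1-aligned); 10..11  channels  (1B, 1-aligned); 11..12  -- tail padding (1B); sizeof = 12, alignof = 4
0..1  e  (1B, 1-aligned)
1..2  -- padding (1B)
2..4  d  (2B, 2-aligned)
4..16  format  (12B, 4-aligned)
within Slot: stride at 4
4 + 4 = 8

8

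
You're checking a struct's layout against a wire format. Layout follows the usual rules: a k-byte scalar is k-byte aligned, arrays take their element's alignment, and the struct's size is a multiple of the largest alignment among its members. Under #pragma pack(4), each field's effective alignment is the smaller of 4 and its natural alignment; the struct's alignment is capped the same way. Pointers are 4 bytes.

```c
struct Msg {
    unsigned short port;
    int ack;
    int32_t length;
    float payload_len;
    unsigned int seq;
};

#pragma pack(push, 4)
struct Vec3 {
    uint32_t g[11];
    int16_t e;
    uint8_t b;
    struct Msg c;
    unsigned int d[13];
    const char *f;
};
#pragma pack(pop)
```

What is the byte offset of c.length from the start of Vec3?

Msg: 0..2  port  (2B, 2-aligned); 2..4  -- padding (2B); 4..8  ack  (4B, 4-aligned); 8..12  length  (4B, 4-aligned); 12..16  payload_len  (4B, 4-aligned); 16..20  seq  (4B, 4-aligned); sizeof = 20, alignof = 4
0..44  g  (44B, 4-aligned)
44..46  e  (2B, 2-aligned)
46..47  b  (1B, 1-aligned)
47..48  -- padding (1B)
48..68  c  (20B, 4-aligned)
within Msg: length at 8
48 + 8 = 56

56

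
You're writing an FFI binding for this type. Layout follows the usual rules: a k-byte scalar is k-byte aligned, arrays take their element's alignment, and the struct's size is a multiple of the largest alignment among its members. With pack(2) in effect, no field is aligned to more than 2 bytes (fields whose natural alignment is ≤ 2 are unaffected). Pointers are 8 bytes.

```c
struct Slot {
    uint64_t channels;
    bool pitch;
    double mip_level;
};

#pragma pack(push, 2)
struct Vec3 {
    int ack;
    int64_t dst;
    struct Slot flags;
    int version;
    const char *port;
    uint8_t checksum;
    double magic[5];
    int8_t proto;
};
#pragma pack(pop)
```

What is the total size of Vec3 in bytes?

92 bytes

Slot: @0: channels [8B, align 8] → 8; @8: pitch [1B, align 1] → 9; +7 pad (align 8); @16: mip_level [8B, align 8] → 24; size 24, align 8
@0: ack [4B, align 2] → 4
@4: dst [8B, align 2] → 12
@12: flags [24B, align 2] → 36
@36: version [4B, align 2] → 40
@40: port [8B, align 2] → 48
@48: checksum [1B, align 1] → 49
+1 pad (align 2)
@50: magic [40B, align 2] → 90
@90: proto [1B, align 1] → 91
+1 tail pad (align 2)
size 92, align 2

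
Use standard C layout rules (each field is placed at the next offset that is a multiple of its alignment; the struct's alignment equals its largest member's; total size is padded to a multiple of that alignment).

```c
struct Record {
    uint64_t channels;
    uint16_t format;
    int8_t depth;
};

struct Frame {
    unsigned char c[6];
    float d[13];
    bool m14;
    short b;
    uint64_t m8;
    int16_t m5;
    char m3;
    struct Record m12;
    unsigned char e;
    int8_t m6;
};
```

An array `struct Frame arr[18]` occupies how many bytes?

1872

Record: 0..8  channels  (8B, 8-aligned); 8..10  format  (2B, 2-aligned); 10..11  depth  (1B, 1-aligned); 11..16  -- tail padding (5B); sizeof = 16, alignof = 8
0..6  c  (6B, 1-aligned)
6..8  -- padding (2B)
8..60  d  (52B, 4-aligned)
60..61  m14  (1B, 1-aligned)
61..62  -- padding (1B)
62..64  b  (2B, 2-aligned)
64..72  m8  (8B, 8-aligned)
72..74  m5  (2B, 2-aligned)
74..75  m3  (1B, 1-aligned)
75..80  -- padding (5B)
80..96  m12  (16B, 8-aligned)
96..97  e  (1B, 1-aligned)
97..98  m6  (1B, 1-aligned)
98..104  -- tail padding (6B)
sizeof = 104, alignof = 8
array of 18: 18 × 104 = 1872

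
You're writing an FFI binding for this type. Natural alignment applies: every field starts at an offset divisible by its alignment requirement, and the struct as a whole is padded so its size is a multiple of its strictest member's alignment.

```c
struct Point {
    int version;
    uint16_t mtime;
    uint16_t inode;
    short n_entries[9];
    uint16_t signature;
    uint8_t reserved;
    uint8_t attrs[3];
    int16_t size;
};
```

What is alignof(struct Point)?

4

member alignments: version=4, mtime=2, inode=2, n_entries=2, signature=2, reserved=1, attrs=1, size=2
max = 4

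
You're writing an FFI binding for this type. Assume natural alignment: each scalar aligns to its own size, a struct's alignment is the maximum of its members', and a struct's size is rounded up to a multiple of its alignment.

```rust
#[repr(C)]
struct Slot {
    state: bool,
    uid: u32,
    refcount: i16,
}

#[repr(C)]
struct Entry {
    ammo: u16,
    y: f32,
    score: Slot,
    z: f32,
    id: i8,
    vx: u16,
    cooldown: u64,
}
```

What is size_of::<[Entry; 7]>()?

Slot: 0..1  state  (1B, 1-aligned); 1..4  -- padding (3B); 4..8  uid  (4B, 4-aligned); 8..10  refcount  (2B, 2-aligned); 10..12  -- tail padding (2B); sizeof = 12, alignof = 4
0..2  ammo  (2B, 2-aligned)
2..4  -- padding (2B)
4..8  y  (4B, 4-aligned)
8..20  score  (12B, 4-aligned)
20..24  z  (4B, 4-aligned)
24..25  id  (1B, 1-aligned)
25..26  -- padding (1B)
26..28  vx  (2B, 2-aligned)
28..32  -- padding (4B)
32..40  cooldown  (8B, 8-aligned)
sizeof = 40, alignof = 8
array of 7: 7 × 40 = 280

280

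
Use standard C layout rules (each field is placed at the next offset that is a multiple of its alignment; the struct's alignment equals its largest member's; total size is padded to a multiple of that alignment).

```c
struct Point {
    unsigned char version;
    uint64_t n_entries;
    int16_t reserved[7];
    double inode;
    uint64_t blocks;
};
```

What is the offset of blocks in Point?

40

@0: version [1B, align 1] → 1
+7 pad (align 8)
@8: n_entries [8B, align 8] → 16
@16: reserved [14B, align 2] → 30
+2 pad (align 8)
@32: inode [8B, align 8] → 40
@40: blocks [8B, align 8] → 48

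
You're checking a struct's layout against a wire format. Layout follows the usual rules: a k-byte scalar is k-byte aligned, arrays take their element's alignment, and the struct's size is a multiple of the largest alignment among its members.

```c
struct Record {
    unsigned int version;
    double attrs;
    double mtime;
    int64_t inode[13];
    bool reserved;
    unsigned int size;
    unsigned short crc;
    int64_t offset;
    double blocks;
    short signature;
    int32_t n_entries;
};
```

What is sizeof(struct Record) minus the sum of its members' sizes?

@0: version [4B, align 4] → 4
+4 pad (align 8)
@8: attrs [8B, align 8] → 16
@16: mtime [8B, align 8] → 24
@24: inode [104B, align 8] → 128
@128: reserved [1B, align 1] → 129
+3 pad (align 4)
@132: size [4B, align 4] → 136
@136: crc [2B, align 2] → 138
+6 pad (align 8)
@144: offset [8B, align 8] → 152
@152: blocks [8B, align 8] → 160
@160: signature [2B, align 2] → 162
+2 pad (align 4)
@164: n_entries [4B, align 4] → 168
size 168, align 8
data bytes 153, size 168 → padding 15

15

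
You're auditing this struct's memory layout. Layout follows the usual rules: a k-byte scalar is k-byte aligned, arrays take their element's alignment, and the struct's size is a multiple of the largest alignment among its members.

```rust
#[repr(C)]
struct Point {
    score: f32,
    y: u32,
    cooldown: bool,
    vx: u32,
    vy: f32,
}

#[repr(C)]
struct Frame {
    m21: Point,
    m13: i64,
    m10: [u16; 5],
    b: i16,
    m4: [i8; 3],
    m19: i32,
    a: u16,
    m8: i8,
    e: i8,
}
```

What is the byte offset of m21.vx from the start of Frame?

12

Point: @0: score [4B, align 4] → 4; @4: y [4B, align 4] → 8; @8: cooldown [1B, align 1] → 9; +3 pad (align 4); @12: vx [4B, align 4] → 16; @16: vy [4B, align 4] → 20; size 20, align 4
@0: m21 [20B, align 4] → 20
within Point: vx at 12
0 + 12 = 12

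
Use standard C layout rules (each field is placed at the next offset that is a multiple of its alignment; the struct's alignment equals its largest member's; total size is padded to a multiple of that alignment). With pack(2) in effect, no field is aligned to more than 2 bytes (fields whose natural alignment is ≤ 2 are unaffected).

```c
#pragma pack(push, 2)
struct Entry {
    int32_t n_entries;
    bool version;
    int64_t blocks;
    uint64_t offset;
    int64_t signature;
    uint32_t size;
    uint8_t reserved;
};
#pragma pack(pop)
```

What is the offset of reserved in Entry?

34

n_entries at 0 (size 4, align 2) → ends 4
version at 4 (size 1, align 1) → ends 5
pad 1 to align 2 for blocks
blocks at 6 (size 8, align 2) → ends 14
offset at 14 (size 8, align 2) → ends 22
signature at 22 (size 8, align 2) → ends 30
size at 30 (size 4, align 2) → ends 34
reserved at 34 (size 1, align 1) → ends 35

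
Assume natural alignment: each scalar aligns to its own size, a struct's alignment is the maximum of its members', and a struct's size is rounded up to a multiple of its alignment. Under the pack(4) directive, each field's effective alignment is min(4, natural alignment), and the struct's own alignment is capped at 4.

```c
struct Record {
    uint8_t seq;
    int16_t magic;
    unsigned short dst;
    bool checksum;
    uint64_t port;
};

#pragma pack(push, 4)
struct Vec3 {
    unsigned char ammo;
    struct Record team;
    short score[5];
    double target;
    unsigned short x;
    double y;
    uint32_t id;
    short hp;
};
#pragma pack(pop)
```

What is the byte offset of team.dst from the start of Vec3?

Record: @0: seq [1B, align 1] → 1; +1 pad (align 2); @2: magic [2B, align 2] → 4; @4: dst [2B, align 2] → 6; @6: checksum [1B, align 1] → 7; +1 pad (align 8); @8: port [8B, align 8] → 16; size 16, align 8
@0: ammo [1B, align 1] → 1
+3 pad (align 4)
@4: team [16B, align 4] → 20
within Record: dst at 4
4 + 4 = 8

8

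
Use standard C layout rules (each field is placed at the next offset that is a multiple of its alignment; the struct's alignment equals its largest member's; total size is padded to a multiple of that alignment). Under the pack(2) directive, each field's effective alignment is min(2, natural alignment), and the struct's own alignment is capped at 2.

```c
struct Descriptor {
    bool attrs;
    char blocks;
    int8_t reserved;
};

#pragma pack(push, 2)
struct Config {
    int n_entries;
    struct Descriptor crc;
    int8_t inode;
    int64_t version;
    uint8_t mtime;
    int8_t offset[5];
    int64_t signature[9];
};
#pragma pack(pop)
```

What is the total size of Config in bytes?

Descriptor: attrs at 0 (size 1, align 1) → ends 1; blocks at 1 (size 1, align 1) → ends 2; reserved at 2 (size 1, align 1) → ends 3; total 3 bytes, alignment 1
n_entries at 0 (size 4, align 2) → ends 4
crc at 4 (size 3, align 1) → ends 7
inode at 7 (size 1, align 1) → ends 8
version at 8 (size 8, align 2) → ends 16
mtime at 16 (size 1, align 1) → ends 17
offset at 17 (size 5, align 1) → ends 22
signature at 22 (size 72, align 2) → ends 94
total 94 bytes, alignment 2

94 bytes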